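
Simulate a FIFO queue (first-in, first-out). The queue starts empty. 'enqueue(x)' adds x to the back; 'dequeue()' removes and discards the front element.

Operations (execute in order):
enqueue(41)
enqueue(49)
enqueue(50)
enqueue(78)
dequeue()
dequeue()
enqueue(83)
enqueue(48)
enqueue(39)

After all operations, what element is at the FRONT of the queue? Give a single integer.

enqueue(41): queue = [41]
enqueue(49): queue = [41, 49]
enqueue(50): queue = [41, 49, 50]
enqueue(78): queue = [41, 49, 50, 78]
dequeue(): queue = [49, 50, 78]
dequeue(): queue = [50, 78]
enqueue(83): queue = [50, 78, 83]
enqueue(48): queue = [50, 78, 83, 48]
enqueue(39): queue = [50, 78, 83, 48, 39]

Answer: 50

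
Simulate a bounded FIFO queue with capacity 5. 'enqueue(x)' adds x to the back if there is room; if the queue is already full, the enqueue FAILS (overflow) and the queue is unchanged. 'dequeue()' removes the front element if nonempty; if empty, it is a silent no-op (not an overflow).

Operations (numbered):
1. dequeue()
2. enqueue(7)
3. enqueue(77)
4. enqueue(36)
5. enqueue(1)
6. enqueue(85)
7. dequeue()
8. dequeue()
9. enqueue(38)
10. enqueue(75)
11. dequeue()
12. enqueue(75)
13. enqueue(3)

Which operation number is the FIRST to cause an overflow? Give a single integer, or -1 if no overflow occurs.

Answer: 13

Derivation:
1. dequeue(): empty, no-op, size=0
2. enqueue(7): size=1
3. enqueue(77): size=2
4. enqueue(36): size=3
5. enqueue(1): size=4
6. enqueue(85): size=5
7. dequeue(): size=4
8. dequeue(): size=3
9. enqueue(38): size=4
10. enqueue(75): size=5
11. dequeue(): size=4
12. enqueue(75): size=5
13. enqueue(3): size=5=cap → OVERFLOW (fail)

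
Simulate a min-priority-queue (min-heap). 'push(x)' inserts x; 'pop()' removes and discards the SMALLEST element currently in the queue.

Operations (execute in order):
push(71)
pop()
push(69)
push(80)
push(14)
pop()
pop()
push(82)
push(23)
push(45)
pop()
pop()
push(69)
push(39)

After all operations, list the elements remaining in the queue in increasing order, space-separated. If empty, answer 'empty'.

push(71): heap contents = [71]
pop() → 71: heap contents = []
push(69): heap contents = [69]
push(80): heap contents = [69, 80]
push(14): heap contents = [14, 69, 80]
pop() → 14: heap contents = [69, 80]
pop() → 69: heap contents = [80]
push(82): heap contents = [80, 82]
push(23): heap contents = [23, 80, 82]
push(45): heap contents = [23, 45, 80, 82]
pop() → 23: heap contents = [45, 80, 82]
pop() → 45: heap contents = [80, 82]
push(69): heap contents = [69, 80, 82]
push(39): heap contents = [39, 69, 80, 82]

Answer: 39 69 80 82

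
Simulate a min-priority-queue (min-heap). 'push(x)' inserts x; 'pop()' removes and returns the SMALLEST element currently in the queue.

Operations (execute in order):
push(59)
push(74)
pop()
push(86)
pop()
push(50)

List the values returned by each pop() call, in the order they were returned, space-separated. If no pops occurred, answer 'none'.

Answer: 59 74

Derivation:
push(59): heap contents = [59]
push(74): heap contents = [59, 74]
pop() → 59: heap contents = [74]
push(86): heap contents = [74, 86]
pop() → 74: heap contents = [86]
push(50): heap contents = [50, 86]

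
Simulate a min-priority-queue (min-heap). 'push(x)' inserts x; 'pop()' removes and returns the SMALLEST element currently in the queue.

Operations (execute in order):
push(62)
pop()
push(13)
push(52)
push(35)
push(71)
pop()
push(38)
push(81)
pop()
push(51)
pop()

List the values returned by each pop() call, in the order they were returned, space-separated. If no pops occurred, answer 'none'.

push(62): heap contents = [62]
pop() → 62: heap contents = []
push(13): heap contents = [13]
push(52): heap contents = [13, 52]
push(35): heap contents = [13, 35, 52]
push(71): heap contents = [13, 35, 52, 71]
pop() → 13: heap contents = [35, 52, 71]
push(38): heap contents = [35, 38, 52, 71]
push(81): heap contents = [35, 38, 52, 71, 81]
pop() → 35: heap contents = [38, 52, 71, 81]
push(51): heap contents = [38, 51, 52, 71, 81]
pop() → 38: heap contents = [51, 52, 71, 81]

Answer: 62 13 35 38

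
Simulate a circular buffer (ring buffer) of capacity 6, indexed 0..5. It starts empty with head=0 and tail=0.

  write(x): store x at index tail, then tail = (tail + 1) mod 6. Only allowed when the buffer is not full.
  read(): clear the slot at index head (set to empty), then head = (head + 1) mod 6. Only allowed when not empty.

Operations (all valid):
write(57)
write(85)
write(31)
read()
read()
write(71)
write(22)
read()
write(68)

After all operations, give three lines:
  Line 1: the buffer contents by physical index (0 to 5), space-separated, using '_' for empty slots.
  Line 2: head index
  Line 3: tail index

Answer: _ _ _ 71 22 68
3
0

Derivation:
write(57): buf=[57 _ _ _ _ _], head=0, tail=1, size=1
write(85): buf=[57 85 _ _ _ _], head=0, tail=2, size=2
write(31): buf=[57 85 31 _ _ _], head=0, tail=3, size=3
read(): buf=[_ 85 31 _ _ _], head=1, tail=3, size=2
read(): buf=[_ _ 31 _ _ _], head=2, tail=3, size=1
write(71): buf=[_ _ 31 71 _ _], head=2, tail=4, size=2
write(22): buf=[_ _ 31 71 22 _], head=2, tail=5, size=3
read(): buf=[_ _ _ 71 22 _], head=3, tail=5, size=2
write(68): buf=[_ _ _ 71 22 68], head=3, tail=0, size=3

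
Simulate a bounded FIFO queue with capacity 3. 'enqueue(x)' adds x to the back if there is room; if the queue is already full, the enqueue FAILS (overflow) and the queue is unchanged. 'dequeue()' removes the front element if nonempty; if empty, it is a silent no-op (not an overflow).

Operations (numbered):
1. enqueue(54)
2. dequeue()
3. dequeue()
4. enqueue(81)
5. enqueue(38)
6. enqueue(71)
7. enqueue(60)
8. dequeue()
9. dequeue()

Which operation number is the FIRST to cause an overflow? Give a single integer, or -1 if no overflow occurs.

Answer: 7

Derivation:
1. enqueue(54): size=1
2. dequeue(): size=0
3. dequeue(): empty, no-op, size=0
4. enqueue(81): size=1
5. enqueue(38): size=2
6. enqueue(71): size=3
7. enqueue(60): size=3=cap → OVERFLOW (fail)
8. dequeue(): size=2
9. dequeue(): size=1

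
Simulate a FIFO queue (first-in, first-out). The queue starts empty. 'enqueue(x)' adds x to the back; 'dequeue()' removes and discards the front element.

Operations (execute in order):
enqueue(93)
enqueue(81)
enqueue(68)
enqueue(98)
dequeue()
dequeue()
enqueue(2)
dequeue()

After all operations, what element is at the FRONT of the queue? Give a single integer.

Answer: 98

Derivation:
enqueue(93): queue = [93]
enqueue(81): queue = [93, 81]
enqueue(68): queue = [93, 81, 68]
enqueue(98): queue = [93, 81, 68, 98]
dequeue(): queue = [81, 68, 98]
dequeue(): queue = [68, 98]
enqueue(2): queue = [68, 98, 2]
dequeue(): queue = [98, 2]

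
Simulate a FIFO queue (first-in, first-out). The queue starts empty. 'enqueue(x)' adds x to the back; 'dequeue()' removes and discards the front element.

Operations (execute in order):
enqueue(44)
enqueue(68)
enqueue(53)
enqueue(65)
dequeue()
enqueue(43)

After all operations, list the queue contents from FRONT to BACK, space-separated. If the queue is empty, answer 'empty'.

Answer: 68 53 65 43

Derivation:
enqueue(44): [44]
enqueue(68): [44, 68]
enqueue(53): [44, 68, 53]
enqueue(65): [44, 68, 53, 65]
dequeue(): [68, 53, 65]
enqueue(43): [68, 53, 65, 43]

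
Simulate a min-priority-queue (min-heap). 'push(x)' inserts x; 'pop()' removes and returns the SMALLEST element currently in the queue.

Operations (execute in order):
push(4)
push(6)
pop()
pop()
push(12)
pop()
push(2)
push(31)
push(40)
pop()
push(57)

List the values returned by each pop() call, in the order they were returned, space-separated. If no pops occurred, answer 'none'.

push(4): heap contents = [4]
push(6): heap contents = [4, 6]
pop() → 4: heap contents = [6]
pop() → 6: heap contents = []
push(12): heap contents = [12]
pop() → 12: heap contents = []
push(2): heap contents = [2]
push(31): heap contents = [2, 31]
push(40): heap contents = [2, 31, 40]
pop() → 2: heap contents = [31, 40]
push(57): heap contents = [31, 40, 57]

Answer: 4 6 12 2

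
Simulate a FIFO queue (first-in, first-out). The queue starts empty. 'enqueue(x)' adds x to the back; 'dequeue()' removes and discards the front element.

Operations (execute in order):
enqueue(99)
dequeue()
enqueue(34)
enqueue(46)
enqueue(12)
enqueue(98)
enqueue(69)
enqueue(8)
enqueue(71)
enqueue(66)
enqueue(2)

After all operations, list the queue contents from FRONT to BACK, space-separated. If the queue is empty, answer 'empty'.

enqueue(99): [99]
dequeue(): []
enqueue(34): [34]
enqueue(46): [34, 46]
enqueue(12): [34, 46, 12]
enqueue(98): [34, 46, 12, 98]
enqueue(69): [34, 46, 12, 98, 69]
enqueue(8): [34, 46, 12, 98, 69, 8]
enqueue(71): [34, 46, 12, 98, 69, 8, 71]
enqueue(66): [34, 46, 12, 98, 69, 8, 71, 66]
enqueue(2): [34, 46, 12, 98, 69, 8, 71, 66, 2]

Answer: 34 46 12 98 69 8 71 66 2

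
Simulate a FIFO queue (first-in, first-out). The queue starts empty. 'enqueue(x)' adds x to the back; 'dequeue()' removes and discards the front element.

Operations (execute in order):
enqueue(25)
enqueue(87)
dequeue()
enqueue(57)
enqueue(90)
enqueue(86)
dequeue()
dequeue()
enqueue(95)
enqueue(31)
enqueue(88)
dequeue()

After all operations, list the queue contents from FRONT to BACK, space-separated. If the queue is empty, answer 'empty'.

Answer: 86 95 31 88

Derivation:
enqueue(25): [25]
enqueue(87): [25, 87]
dequeue(): [87]
enqueue(57): [87, 57]
enqueue(90): [87, 57, 90]
enqueue(86): [87, 57, 90, 86]
dequeue(): [57, 90, 86]
dequeue(): [90, 86]
enqueue(95): [90, 86, 95]
enqueue(31): [90, 86, 95, 31]
enqueue(88): [90, 86, 95, 31, 88]
dequeue(): [86, 95, 31, 88]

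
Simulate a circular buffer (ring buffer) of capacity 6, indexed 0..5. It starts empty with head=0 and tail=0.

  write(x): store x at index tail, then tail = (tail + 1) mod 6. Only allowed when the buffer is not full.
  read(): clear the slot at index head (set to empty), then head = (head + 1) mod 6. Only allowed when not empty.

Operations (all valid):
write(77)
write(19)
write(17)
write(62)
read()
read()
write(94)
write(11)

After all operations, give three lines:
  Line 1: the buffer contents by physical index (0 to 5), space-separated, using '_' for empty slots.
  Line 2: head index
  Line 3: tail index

Answer: _ _ 17 62 94 11
2
0

Derivation:
write(77): buf=[77 _ _ _ _ _], head=0, tail=1, size=1
write(19): buf=[77 19 _ _ _ _], head=0, tail=2, size=2
write(17): buf=[77 19 17 _ _ _], head=0, tail=3, size=3
write(62): buf=[77 19 17 62 _ _], head=0, tail=4, size=4
read(): buf=[_ 19 17 62 _ _], head=1, tail=4, size=3
read(): buf=[_ _ 17 62 _ _], head=2, tail=4, size=2
write(94): buf=[_ _ 17 62 94 _], head=2, tail=5, size=3
write(11): buf=[_ _ 17 62 94 11], head=2, tail=0, size=4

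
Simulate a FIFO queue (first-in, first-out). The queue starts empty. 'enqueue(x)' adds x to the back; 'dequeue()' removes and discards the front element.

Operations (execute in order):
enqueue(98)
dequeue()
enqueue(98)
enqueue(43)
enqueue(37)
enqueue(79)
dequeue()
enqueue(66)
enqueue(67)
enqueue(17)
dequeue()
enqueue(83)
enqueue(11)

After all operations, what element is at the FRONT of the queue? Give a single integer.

enqueue(98): queue = [98]
dequeue(): queue = []
enqueue(98): queue = [98]
enqueue(43): queue = [98, 43]
enqueue(37): queue = [98, 43, 37]
enqueue(79): queue = [98, 43, 37, 79]
dequeue(): queue = [43, 37, 79]
enqueue(66): queue = [43, 37, 79, 66]
enqueue(67): queue = [43, 37, 79, 66, 67]
enqueue(17): queue = [43, 37, 79, 66, 67, 17]
dequeue(): queue = [37, 79, 66, 67, 17]
enqueue(83): queue = [37, 79, 66, 67, 17, 83]
enqueue(11): queue = [37, 79, 66, 67, 17, 83, 11]

Answer: 37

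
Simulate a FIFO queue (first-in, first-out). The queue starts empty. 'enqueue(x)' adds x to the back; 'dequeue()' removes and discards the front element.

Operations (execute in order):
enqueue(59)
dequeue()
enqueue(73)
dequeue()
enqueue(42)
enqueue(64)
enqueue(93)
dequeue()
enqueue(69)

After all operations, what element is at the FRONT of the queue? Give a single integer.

Answer: 64

Derivation:
enqueue(59): queue = [59]
dequeue(): queue = []
enqueue(73): queue = [73]
dequeue(): queue = []
enqueue(42): queue = [42]
enqueue(64): queue = [42, 64]
enqueue(93): queue = [42, 64, 93]
dequeue(): queue = [64, 93]
enqueue(69): queue = [64, 93, 69]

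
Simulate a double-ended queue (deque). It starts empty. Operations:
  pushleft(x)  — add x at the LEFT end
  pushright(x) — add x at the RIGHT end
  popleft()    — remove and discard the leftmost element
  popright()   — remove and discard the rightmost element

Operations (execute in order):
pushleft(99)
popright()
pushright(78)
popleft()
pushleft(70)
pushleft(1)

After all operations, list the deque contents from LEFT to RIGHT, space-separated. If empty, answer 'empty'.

pushleft(99): [99]
popright(): []
pushright(78): [78]
popleft(): []
pushleft(70): [70]
pushleft(1): [1, 70]

Answer: 1 70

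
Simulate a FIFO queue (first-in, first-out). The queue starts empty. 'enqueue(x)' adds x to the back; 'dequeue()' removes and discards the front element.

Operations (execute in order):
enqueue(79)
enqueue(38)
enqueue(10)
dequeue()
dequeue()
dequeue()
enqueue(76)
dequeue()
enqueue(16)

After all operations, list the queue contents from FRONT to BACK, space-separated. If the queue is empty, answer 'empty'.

Answer: 16

Derivation:
enqueue(79): [79]
enqueue(38): [79, 38]
enqueue(10): [79, 38, 10]
dequeue(): [38, 10]
dequeue(): [10]
dequeue(): []
enqueue(76): [76]
dequeue(): []
enqueue(16): [16]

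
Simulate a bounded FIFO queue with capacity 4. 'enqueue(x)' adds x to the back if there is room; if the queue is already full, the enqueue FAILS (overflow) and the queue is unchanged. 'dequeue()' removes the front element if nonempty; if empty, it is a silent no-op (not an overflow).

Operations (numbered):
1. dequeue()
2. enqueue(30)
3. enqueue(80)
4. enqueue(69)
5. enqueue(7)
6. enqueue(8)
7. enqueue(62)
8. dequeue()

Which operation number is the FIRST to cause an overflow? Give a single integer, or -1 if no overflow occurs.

1. dequeue(): empty, no-op, size=0
2. enqueue(30): size=1
3. enqueue(80): size=2
4. enqueue(69): size=3
5. enqueue(7): size=4
6. enqueue(8): size=4=cap → OVERFLOW (fail)
7. enqueue(62): size=4=cap → OVERFLOW (fail)
8. dequeue(): size=3

Answer: 6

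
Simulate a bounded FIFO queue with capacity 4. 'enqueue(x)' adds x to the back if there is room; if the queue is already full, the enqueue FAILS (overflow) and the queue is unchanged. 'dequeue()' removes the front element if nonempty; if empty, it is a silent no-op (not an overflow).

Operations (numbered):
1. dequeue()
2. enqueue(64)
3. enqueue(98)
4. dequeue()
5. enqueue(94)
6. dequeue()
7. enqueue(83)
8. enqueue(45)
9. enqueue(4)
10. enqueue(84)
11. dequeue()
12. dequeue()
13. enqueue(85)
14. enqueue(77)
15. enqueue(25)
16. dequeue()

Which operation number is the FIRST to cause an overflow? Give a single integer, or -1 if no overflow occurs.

1. dequeue(): empty, no-op, size=0
2. enqueue(64): size=1
3. enqueue(98): size=2
4. dequeue(): size=1
5. enqueue(94): size=2
6. dequeue(): size=1
7. enqueue(83): size=2
8. enqueue(45): size=3
9. enqueue(4): size=4
10. enqueue(84): size=4=cap → OVERFLOW (fail)
11. dequeue(): size=3
12. dequeue(): size=2
13. enqueue(85): size=3
14. enqueue(77): size=4
15. enqueue(25): size=4=cap → OVERFLOW (fail)
16. dequeue(): size=3

Answer: 10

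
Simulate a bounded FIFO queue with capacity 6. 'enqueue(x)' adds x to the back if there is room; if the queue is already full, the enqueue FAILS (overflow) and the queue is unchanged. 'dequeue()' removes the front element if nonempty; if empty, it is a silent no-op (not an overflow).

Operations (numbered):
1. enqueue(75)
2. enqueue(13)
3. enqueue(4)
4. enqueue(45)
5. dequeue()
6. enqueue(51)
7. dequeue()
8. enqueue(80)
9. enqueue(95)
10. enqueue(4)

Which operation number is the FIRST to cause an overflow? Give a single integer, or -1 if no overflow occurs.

1. enqueue(75): size=1
2. enqueue(13): size=2
3. enqueue(4): size=3
4. enqueue(45): size=4
5. dequeue(): size=3
6. enqueue(51): size=4
7. dequeue(): size=3
8. enqueue(80): size=4
9. enqueue(95): size=5
10. enqueue(4): size=6

Answer: -1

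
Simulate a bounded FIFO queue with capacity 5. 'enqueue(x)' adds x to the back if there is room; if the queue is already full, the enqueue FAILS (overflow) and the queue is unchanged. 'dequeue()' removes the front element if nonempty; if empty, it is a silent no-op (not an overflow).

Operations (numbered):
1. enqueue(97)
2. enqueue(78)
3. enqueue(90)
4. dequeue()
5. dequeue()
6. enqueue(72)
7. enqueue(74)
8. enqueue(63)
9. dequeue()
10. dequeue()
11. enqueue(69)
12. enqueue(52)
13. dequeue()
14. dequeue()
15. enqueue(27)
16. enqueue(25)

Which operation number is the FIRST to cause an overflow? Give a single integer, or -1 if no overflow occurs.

Answer: -1

Derivation:
1. enqueue(97): size=1
2. enqueue(78): size=2
3. enqueue(90): size=3
4. dequeue(): size=2
5. dequeue(): size=1
6. enqueue(72): size=2
7. enqueue(74): size=3
8. enqueue(63): size=4
9. dequeue(): size=3
10. dequeue(): size=2
11. enqueue(69): size=3
12. enqueue(52): size=4
13. dequeue(): size=3
14. dequeue(): size=2
15. enqueue(27): size=3
16. enqueue(25): size=4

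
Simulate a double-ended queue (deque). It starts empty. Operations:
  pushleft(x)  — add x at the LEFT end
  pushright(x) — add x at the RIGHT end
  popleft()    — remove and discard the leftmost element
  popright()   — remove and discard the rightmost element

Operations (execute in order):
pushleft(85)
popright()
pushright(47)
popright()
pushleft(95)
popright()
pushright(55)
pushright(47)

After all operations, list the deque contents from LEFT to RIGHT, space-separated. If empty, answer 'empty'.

Answer: 55 47

Derivation:
pushleft(85): [85]
popright(): []
pushright(47): [47]
popright(): []
pushleft(95): [95]
popright(): []
pushright(55): [55]
pushright(47): [55, 47]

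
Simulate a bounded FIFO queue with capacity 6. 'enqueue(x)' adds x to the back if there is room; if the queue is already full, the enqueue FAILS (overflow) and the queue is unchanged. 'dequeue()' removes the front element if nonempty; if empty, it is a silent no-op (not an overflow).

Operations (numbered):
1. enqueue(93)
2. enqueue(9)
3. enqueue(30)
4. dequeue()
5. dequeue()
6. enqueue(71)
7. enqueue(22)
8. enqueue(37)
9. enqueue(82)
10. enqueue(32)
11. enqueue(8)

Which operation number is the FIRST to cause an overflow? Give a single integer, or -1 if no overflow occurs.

Answer: 11

Derivation:
1. enqueue(93): size=1
2. enqueue(9): size=2
3. enqueue(30): size=3
4. dequeue(): size=2
5. dequeue(): size=1
6. enqueue(71): size=2
7. enqueue(22): size=3
8. enqueue(37): size=4
9. enqueue(82): size=5
10. enqueue(32): size=6
11. enqueue(8): size=6=cap → OVERFLOW (fail)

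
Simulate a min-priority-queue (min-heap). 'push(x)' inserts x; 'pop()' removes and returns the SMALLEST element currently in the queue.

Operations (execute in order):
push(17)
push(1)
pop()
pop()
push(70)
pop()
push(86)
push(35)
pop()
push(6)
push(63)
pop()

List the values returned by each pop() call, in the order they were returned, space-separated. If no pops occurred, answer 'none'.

push(17): heap contents = [17]
push(1): heap contents = [1, 17]
pop() → 1: heap contents = [17]
pop() → 17: heap contents = []
push(70): heap contents = [70]
pop() → 70: heap contents = []
push(86): heap contents = [86]
push(35): heap contents = [35, 86]
pop() → 35: heap contents = [86]
push(6): heap contents = [6, 86]
push(63): heap contents = [6, 63, 86]
pop() → 6: heap contents = [63, 86]

Answer: 1 17 70 35 6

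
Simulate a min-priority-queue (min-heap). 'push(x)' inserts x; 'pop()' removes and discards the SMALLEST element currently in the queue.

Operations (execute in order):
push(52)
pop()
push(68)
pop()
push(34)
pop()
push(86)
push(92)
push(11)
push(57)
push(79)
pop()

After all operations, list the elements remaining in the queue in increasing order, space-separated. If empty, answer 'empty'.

Answer: 57 79 86 92

Derivation:
push(52): heap contents = [52]
pop() → 52: heap contents = []
push(68): heap contents = [68]
pop() → 68: heap contents = []
push(34): heap contents = [34]
pop() → 34: heap contents = []
push(86): heap contents = [86]
push(92): heap contents = [86, 92]
push(11): heap contents = [11, 86, 92]
push(57): heap contents = [11, 57, 86, 92]
push(79): heap contents = [11, 57, 79, 86, 92]
pop() → 11: heap contents = [57, 79, 86, 92]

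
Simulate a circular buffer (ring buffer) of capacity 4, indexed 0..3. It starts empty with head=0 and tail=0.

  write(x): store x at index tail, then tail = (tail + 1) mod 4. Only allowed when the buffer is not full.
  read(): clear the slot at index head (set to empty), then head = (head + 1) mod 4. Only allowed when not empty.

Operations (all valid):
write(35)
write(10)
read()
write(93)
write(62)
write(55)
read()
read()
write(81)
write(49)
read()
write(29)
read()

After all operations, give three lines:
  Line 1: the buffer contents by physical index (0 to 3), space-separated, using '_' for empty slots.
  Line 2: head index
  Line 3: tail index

Answer: _ 81 49 29
1
0

Derivation:
write(35): buf=[35 _ _ _], head=0, tail=1, size=1
write(10): buf=[35 10 _ _], head=0, tail=2, size=2
read(): buf=[_ 10 _ _], head=1, tail=2, size=1
write(93): buf=[_ 10 93 _], head=1, tail=3, size=2
write(62): buf=[_ 10 93 62], head=1, tail=0, size=3
write(55): buf=[55 10 93 62], head=1, tail=1, size=4
read(): buf=[55 _ 93 62], head=2, tail=1, size=3
read(): buf=[55 _ _ 62], head=3, tail=1, size=2
write(81): buf=[55 81 _ 62], head=3, tail=2, size=3
write(49): buf=[55 81 49 62], head=3, tail=3, size=4
read(): buf=[55 81 49 _], head=0, tail=3, size=3
write(29): buf=[55 81 49 29], head=0, tail=0, size=4
read(): buf=[_ 81 49 29], head=1, tail=0, size=3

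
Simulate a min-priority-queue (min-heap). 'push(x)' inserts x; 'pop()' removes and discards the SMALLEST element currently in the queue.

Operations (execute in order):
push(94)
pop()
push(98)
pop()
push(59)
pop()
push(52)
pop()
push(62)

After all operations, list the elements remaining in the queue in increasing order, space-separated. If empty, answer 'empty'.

Answer: 62

Derivation:
push(94): heap contents = [94]
pop() → 94: heap contents = []
push(98): heap contents = [98]
pop() → 98: heap contents = []
push(59): heap contents = [59]
pop() → 59: heap contents = []
push(52): heap contents = [52]
pop() → 52: heap contents = []
push(62): heap contents = [62]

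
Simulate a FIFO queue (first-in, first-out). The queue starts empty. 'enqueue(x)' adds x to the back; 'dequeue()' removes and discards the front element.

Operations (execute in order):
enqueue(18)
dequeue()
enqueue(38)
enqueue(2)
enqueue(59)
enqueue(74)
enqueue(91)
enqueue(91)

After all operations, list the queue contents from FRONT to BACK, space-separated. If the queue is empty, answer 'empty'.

Answer: 38 2 59 74 91 91

Derivation:
enqueue(18): [18]
dequeue(): []
enqueue(38): [38]
enqueue(2): [38, 2]
enqueue(59): [38, 2, 59]
enqueue(74): [38, 2, 59, 74]
enqueue(91): [38, 2, 59, 74, 91]
enqueue(91): [38, 2, 59, 74, 91, 91]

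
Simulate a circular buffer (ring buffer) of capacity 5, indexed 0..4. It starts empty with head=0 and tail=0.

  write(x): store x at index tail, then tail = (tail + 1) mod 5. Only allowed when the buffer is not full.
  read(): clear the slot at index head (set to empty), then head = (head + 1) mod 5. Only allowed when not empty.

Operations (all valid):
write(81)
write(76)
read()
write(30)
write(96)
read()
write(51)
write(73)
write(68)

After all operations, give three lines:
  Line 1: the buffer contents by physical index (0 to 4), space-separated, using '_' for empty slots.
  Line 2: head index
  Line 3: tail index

write(81): buf=[81 _ _ _ _], head=0, tail=1, size=1
write(76): buf=[81 76 _ _ _], head=0, tail=2, size=2
read(): buf=[_ 76 _ _ _], head=1, tail=2, size=1
write(30): buf=[_ 76 30 _ _], head=1, tail=3, size=2
write(96): buf=[_ 76 30 96 _], head=1, tail=4, size=3
read(): buf=[_ _ 30 96 _], head=2, tail=4, size=2
write(51): buf=[_ _ 30 96 51], head=2, tail=0, size=3
write(73): buf=[73 _ 30 96 51], head=2, tail=1, size=4
write(68): buf=[73 68 30 96 51], head=2, tail=2, size=5

Answer: 73 68 30 96 51
2
2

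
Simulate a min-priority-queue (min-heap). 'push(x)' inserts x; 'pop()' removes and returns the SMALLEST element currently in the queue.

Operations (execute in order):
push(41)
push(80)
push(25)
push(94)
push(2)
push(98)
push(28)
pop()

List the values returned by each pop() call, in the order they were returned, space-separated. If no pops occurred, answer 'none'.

Answer: 2

Derivation:
push(41): heap contents = [41]
push(80): heap contents = [41, 80]
push(25): heap contents = [25, 41, 80]
push(94): heap contents = [25, 41, 80, 94]
push(2): heap contents = [2, 25, 41, 80, 94]
push(98): heap contents = [2, 25, 41, 80, 94, 98]
push(28): heap contents = [2, 25, 28, 41, 80, 94, 98]
pop() → 2: heap contents = [25, 28, 41, 80, 94, 98]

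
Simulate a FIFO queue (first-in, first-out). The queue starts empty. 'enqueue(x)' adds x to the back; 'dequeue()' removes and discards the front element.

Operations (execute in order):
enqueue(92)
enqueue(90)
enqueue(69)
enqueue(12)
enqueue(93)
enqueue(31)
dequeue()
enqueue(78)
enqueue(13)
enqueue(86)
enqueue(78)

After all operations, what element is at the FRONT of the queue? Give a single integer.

Answer: 90

Derivation:
enqueue(92): queue = [92]
enqueue(90): queue = [92, 90]
enqueue(69): queue = [92, 90, 69]
enqueue(12): queue = [92, 90, 69, 12]
enqueue(93): queue = [92, 90, 69, 12, 93]
enqueue(31): queue = [92, 90, 69, 12, 93, 31]
dequeue(): queue = [90, 69, 12, 93, 31]
enqueue(78): queue = [90, 69, 12, 93, 31, 78]
enqueue(13): queue = [90, 69, 12, 93, 31, 78, 13]
enqueue(86): queue = [90, 69, 12, 93, 31, 78, 13, 86]
enqueue(78): queue = [90, 69, 12, 93, 31, 78, 13, 86, 78]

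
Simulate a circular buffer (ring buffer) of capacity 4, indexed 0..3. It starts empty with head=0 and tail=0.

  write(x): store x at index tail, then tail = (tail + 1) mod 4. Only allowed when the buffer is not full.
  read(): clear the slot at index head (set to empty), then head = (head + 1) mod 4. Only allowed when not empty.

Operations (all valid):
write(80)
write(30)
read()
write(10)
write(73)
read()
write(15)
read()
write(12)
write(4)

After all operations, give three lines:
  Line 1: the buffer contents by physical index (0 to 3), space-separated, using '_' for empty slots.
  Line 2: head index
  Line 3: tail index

Answer: 15 12 4 73
3
3

Derivation:
write(80): buf=[80 _ _ _], head=0, tail=1, size=1
write(30): buf=[80 30 _ _], head=0, tail=2, size=2
read(): buf=[_ 30 _ _], head=1, tail=2, size=1
write(10): buf=[_ 30 10 _], head=1, tail=3, size=2
write(73): buf=[_ 30 10 73], head=1, tail=0, size=3
read(): buf=[_ _ 10 73], head=2, tail=0, size=2
write(15): buf=[15 _ 10 73], head=2, tail=1, size=3
read(): buf=[15 _ _ 73], head=3, tail=1, size=2
write(12): buf=[15 12 _ 73], head=3, tail=2, size=3
write(4): buf=[15 12 4 73], head=3, tail=3, size=4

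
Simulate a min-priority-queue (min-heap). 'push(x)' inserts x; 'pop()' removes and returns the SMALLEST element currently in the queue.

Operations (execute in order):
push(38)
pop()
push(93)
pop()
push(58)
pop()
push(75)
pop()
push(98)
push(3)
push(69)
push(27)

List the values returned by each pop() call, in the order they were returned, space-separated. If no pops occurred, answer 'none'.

push(38): heap contents = [38]
pop() → 38: heap contents = []
push(93): heap contents = [93]
pop() → 93: heap contents = []
push(58): heap contents = [58]
pop() → 58: heap contents = []
push(75): heap contents = [75]
pop() → 75: heap contents = []
push(98): heap contents = [98]
push(3): heap contents = [3, 98]
push(69): heap contents = [3, 69, 98]
push(27): heap contents = [3, 27, 69, 98]

Answer: 38 93 58 75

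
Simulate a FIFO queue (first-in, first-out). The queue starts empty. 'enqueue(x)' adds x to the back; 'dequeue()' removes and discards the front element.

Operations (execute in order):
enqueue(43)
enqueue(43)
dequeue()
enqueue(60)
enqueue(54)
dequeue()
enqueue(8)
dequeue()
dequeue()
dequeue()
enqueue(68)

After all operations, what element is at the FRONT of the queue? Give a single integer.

Answer: 68

Derivation:
enqueue(43): queue = [43]
enqueue(43): queue = [43, 43]
dequeue(): queue = [43]
enqueue(60): queue = [43, 60]
enqueue(54): queue = [43, 60, 54]
dequeue(): queue = [60, 54]
enqueue(8): queue = [60, 54, 8]
dequeue(): queue = [54, 8]
dequeue(): queue = [8]
dequeue(): queue = []
enqueue(68): queue = [68]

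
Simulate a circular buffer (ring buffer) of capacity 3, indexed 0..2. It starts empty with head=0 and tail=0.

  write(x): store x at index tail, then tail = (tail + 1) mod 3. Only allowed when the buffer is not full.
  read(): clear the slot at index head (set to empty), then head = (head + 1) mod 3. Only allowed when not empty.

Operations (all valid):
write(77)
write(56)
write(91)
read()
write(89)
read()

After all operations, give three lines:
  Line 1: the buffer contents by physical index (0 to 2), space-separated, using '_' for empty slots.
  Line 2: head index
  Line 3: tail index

Answer: 89 _ 91
2
1

Derivation:
write(77): buf=[77 _ _], head=0, tail=1, size=1
write(56): buf=[77 56 _], head=0, tail=2, size=2
write(91): buf=[77 56 91], head=0, tail=0, size=3
read(): buf=[_ 56 91], head=1, tail=0, size=2
write(89): buf=[89 56 91], head=1, tail=1, size=3
read(): buf=[89 _ 91], head=2, tail=1, size=2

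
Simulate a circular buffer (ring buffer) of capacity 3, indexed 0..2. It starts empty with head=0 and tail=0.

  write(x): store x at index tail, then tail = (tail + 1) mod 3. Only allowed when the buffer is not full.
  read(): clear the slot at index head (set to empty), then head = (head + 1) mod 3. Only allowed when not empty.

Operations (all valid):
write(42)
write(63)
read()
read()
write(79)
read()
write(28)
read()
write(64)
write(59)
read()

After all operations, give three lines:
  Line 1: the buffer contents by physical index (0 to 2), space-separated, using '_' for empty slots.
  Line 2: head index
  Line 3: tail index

Answer: _ _ 59
2
0

Derivation:
write(42): buf=[42 _ _], head=0, tail=1, size=1
write(63): buf=[42 63 _], head=0, tail=2, size=2
read(): buf=[_ 63 _], head=1, tail=2, size=1
read(): buf=[_ _ _], head=2, tail=2, size=0
write(79): buf=[_ _ 79], head=2, tail=0, size=1
read(): buf=[_ _ _], head=0, tail=0, size=0
write(28): buf=[28 _ _], head=0, tail=1, size=1
read(): buf=[_ _ _], head=1, tail=1, size=0
write(64): buf=[_ 64 _], head=1, tail=2, size=1
write(59): buf=[_ 64 59], head=1, tail=0, size=2
read(): buf=[_ _ 59], head=2, tail=0, size=1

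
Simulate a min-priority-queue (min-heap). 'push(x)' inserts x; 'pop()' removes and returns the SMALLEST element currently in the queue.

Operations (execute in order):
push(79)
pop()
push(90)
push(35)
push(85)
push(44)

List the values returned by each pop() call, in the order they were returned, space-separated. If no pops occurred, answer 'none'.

push(79): heap contents = [79]
pop() → 79: heap contents = []
push(90): heap contents = [90]
push(35): heap contents = [35, 90]
push(85): heap contents = [35, 85, 90]
push(44): heap contents = [35, 44, 85, 90]

Answer: 79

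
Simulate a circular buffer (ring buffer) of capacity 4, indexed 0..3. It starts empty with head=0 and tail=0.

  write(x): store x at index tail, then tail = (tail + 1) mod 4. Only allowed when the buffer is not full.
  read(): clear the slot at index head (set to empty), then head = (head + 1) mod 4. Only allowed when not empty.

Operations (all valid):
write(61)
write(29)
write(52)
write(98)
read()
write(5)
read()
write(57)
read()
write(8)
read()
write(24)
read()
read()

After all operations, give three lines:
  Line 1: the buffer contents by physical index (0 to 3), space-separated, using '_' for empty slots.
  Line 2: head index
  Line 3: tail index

Answer: _ _ 8 24
2
0

Derivation:
write(61): buf=[61 _ _ _], head=0, tail=1, size=1
write(29): buf=[61 29 _ _], head=0, tail=2, size=2
write(52): buf=[61 29 52 _], head=0, tail=3, size=3
write(98): buf=[61 29 52 98], head=0, tail=0, size=4
read(): buf=[_ 29 52 98], head=1, tail=0, size=3
write(5): buf=[5 29 52 98], head=1, tail=1, size=4
read(): buf=[5 _ 52 98], head=2, tail=1, size=3
write(57): buf=[5 57 52 98], head=2, tail=2, size=4
read(): buf=[5 57 _ 98], head=3, tail=2, size=3
write(8): buf=[5 57 8 98], head=3, tail=3, size=4
read(): buf=[5 57 8 _], head=0, tail=3, size=3
write(24): buf=[5 57 8 24], head=0, tail=0, size=4
read(): buf=[_ 57 8 24], head=1, tail=0, size=3
read(): buf=[_ _ 8 24], head=2, tail=0, size=2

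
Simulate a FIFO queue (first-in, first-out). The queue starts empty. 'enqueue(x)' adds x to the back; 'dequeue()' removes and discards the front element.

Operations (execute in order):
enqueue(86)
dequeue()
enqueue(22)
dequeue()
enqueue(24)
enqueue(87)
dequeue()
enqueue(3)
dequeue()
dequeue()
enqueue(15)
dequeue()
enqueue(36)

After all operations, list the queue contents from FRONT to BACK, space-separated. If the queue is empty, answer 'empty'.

Answer: 36

Derivation:
enqueue(86): [86]
dequeue(): []
enqueue(22): [22]
dequeue(): []
enqueue(24): [24]
enqueue(87): [24, 87]
dequeue(): [87]
enqueue(3): [87, 3]
dequeue(): [3]
dequeue(): []
enqueue(15): [15]
dequeue(): []
enqueue(36): [36]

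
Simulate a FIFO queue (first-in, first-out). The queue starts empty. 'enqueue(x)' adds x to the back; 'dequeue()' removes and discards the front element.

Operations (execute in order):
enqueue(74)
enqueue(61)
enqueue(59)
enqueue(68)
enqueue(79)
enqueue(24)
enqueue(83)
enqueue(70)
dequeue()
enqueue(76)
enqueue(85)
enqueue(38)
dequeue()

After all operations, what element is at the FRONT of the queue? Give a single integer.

Answer: 59

Derivation:
enqueue(74): queue = [74]
enqueue(61): queue = [74, 61]
enqueue(59): queue = [74, 61, 59]
enqueue(68): queue = [74, 61, 59, 68]
enqueue(79): queue = [74, 61, 59, 68, 79]
enqueue(24): queue = [74, 61, 59, 68, 79, 24]
enqueue(83): queue = [74, 61, 59, 68, 79, 24, 83]
enqueue(70): queue = [74, 61, 59, 68, 79, 24, 83, 70]
dequeue(): queue = [61, 59, 68, 79, 24, 83, 70]
enqueue(76): queue = [61, 59, 68, 79, 24, 83, 70, 76]
enqueue(85): queue = [61, 59, 68, 79, 24, 83, 70, 76, 85]
enqueue(38): queue = [61, 59, 68, 79, 24, 83, 70, 76, 85, 38]
dequeue(): queue = [59, 68, 79, 24, 83, 70, 76, 85, 38]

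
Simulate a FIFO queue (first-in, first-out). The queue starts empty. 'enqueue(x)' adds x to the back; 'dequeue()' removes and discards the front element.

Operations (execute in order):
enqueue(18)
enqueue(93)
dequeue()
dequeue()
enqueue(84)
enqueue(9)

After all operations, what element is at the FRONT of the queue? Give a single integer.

Answer: 84

Derivation:
enqueue(18): queue = [18]
enqueue(93): queue = [18, 93]
dequeue(): queue = [93]
dequeue(): queue = []
enqueue(84): queue = [84]
enqueue(9): queue = [84, 9]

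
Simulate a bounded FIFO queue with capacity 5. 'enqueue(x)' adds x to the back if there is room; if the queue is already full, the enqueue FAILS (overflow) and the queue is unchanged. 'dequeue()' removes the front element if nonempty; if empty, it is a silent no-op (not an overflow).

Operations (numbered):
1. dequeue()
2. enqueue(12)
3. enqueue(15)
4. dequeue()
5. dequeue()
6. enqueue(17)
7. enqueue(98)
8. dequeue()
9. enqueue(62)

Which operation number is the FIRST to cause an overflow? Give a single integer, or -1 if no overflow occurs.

1. dequeue(): empty, no-op, size=0
2. enqueue(12): size=1
3. enqueue(15): size=2
4. dequeue(): size=1
5. dequeue(): size=0
6. enqueue(17): size=1
7. enqueue(98): size=2
8. dequeue(): size=1
9. enqueue(62): size=2

Answer: -1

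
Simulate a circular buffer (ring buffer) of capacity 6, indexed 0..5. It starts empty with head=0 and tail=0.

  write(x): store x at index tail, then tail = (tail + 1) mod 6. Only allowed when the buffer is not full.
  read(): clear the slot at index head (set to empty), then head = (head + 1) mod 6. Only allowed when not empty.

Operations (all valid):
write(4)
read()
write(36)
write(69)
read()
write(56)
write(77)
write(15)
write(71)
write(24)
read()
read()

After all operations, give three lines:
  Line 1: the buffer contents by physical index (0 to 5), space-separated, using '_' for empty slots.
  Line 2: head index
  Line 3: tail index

write(4): buf=[4 _ _ _ _ _], head=0, tail=1, size=1
read(): buf=[_ _ _ _ _ _], head=1, tail=1, size=0
write(36): buf=[_ 36 _ _ _ _], head=1, tail=2, size=1
write(69): buf=[_ 36 69 _ _ _], head=1, tail=3, size=2
read(): buf=[_ _ 69 _ _ _], head=2, tail=3, size=1
write(56): buf=[_ _ 69 56 _ _], head=2, tail=4, size=2
write(77): buf=[_ _ 69 56 77 _], head=2, tail=5, size=3
write(15): buf=[_ _ 69 56 77 15], head=2, tail=0, size=4
write(71): buf=[71 _ 69 56 77 15], head=2, tail=1, size=5
write(24): buf=[71 24 69 56 77 15], head=2, tail=2, size=6
read(): buf=[71 24 _ 56 77 15], head=3, tail=2, size=5
read(): buf=[71 24 _ _ 77 15], head=4, tail=2, size=4

Answer: 71 24 _ _ 77 15
4
2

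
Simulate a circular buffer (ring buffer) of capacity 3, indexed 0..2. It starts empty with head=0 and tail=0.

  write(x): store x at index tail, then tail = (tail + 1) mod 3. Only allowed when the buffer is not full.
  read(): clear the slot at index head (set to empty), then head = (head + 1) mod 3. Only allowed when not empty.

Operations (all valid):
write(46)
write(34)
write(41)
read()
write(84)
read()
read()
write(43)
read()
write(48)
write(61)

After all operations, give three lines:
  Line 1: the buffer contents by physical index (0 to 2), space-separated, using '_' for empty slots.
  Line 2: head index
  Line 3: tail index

Answer: 61 43 48
1
1

Derivation:
write(46): buf=[46 _ _], head=0, tail=1, size=1
write(34): buf=[46 34 _], head=0, tail=2, size=2
write(41): buf=[46 34 41], head=0, tail=0, size=3
read(): buf=[_ 34 41], head=1, tail=0, size=2
write(84): buf=[84 34 41], head=1, tail=1, size=3
read(): buf=[84 _ 41], head=2, tail=1, size=2
read(): buf=[84 _ _], head=0, tail=1, size=1
write(43): buf=[84 43 _], head=0, tail=2, size=2
read(): buf=[_ 43 _], head=1, tail=2, size=1
write(48): buf=[_ 43 48], head=1, tail=0, size=2
write(61): buf=[61 43 48], head=1, tail=1, size=3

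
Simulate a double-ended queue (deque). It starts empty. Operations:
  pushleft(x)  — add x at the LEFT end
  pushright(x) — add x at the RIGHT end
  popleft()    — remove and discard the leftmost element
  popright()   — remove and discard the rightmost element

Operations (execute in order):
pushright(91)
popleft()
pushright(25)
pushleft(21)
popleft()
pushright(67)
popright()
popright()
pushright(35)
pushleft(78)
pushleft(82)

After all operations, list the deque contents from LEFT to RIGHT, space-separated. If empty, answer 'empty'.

Answer: 82 78 35

Derivation:
pushright(91): [91]
popleft(): []
pushright(25): [25]
pushleft(21): [21, 25]
popleft(): [25]
pushright(67): [25, 67]
popright(): [25]
popright(): []
pushright(35): [35]
pushleft(78): [78, 35]
pushleft(82): [82, 78, 35]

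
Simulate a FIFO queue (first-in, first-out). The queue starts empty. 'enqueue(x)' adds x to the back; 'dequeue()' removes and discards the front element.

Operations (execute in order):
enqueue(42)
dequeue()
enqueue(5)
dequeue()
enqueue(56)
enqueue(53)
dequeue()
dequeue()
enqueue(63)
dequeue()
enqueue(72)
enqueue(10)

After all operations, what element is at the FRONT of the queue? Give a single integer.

enqueue(42): queue = [42]
dequeue(): queue = []
enqueue(5): queue = [5]
dequeue(): queue = []
enqueue(56): queue = [56]
enqueue(53): queue = [56, 53]
dequeue(): queue = [53]
dequeue(): queue = []
enqueue(63): queue = [63]
dequeue(): queue = []
enqueue(72): queue = [72]
enqueue(10): queue = [72, 10]

Answer: 72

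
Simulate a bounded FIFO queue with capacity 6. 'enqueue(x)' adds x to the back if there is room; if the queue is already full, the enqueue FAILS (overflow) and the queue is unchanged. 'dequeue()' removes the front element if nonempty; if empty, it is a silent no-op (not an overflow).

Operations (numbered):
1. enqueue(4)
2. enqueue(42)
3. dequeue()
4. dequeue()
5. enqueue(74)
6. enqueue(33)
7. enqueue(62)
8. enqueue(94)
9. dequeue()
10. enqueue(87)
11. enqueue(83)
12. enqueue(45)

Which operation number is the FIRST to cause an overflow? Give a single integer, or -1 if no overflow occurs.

1. enqueue(4): size=1
2. enqueue(42): size=2
3. dequeue(): size=1
4. dequeue(): size=0
5. enqueue(74): size=1
6. enqueue(33): size=2
7. enqueue(62): size=3
8. enqueue(94): size=4
9. dequeue(): size=3
10. enqueue(87): size=4
11. enqueue(83): size=5
12. enqueue(45): size=6

Answer: -1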